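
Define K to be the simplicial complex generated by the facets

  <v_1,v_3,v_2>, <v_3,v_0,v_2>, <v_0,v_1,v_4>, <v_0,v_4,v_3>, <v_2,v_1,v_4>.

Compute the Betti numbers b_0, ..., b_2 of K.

We work with the vertex ordering v_0 < v_1 < v_2 < v_3 < v_4. The simplices of K, each written with vertices in increasing order, are:

  0-simplices (5): [v_0], [v_1], [v_2], [v_3], [v_4]
  1-simplices (10): [v_0,v_1], [v_0,v_2], [v_0,v_3], [v_0,v_4], [v_1,v_2], [v_1,v_3], [v_1,v_4], [v_2,v_3], [v_2,v_4], [v_3,v_4]
  2-simplices (5): [v_0,v_1,v_4], [v_0,v_2,v_3], [v_0,v_3,v_4], [v_1,v_2,v_3], [v_1,v_2,v_4]

Hence C_0 ≅ Z^5, C_1 ≅ Z^10, C_2 ≅ Z^5.

Boundary ∂_1: C_1 → C_0 sends each edge [p,q] (with p < q) to q − p. For instance
  ∂[v_0,v_1] = [v_1] − [v_0].
This gives a 5×10 integer matrix of rank 4; reducing to Smith normal form yields diagonal entries (1,1,1,1).

The boundary map ∂_2: C_2 → C_1 acts by ∂[p,q,r] = [q,r] − [p,r] + [p,q]. For instance
  ∂[v_1,v_2,v_4] = [v_2,v_4] − [v_1,v_4] + [v_1,v_2],
  ∂[v_1,v_2,v_3] = [v_2,v_3] − [v_1,v_3] + [v_1,v_2].
The resulting 10×5 matrix has rank 5, and its Smith normal form has invariant factors (1,1,1,1,1).

Reading off H_k = ker ∂_k / im ∂_{k+1}:

  H_0: rank C_0 − rank ∂_1 = 5 − 4 = 1, and the invariant factors of ∂_1 are all 1, so H_0 = Z.
  H_1: rank ker ∂_1 − rank ∂_2 = (10 − 4) − 5 = 1, and the invariant factors of ∂_2 are all 1, so H_1 = Z.
  H_2: rank ker ∂_2 − rank ∂_3 = (5 − 5) − 0 = 0, and there is no ∂_3, so H_2 = 0.

As a check, the Euler characteristic is 5 − 10 + 5 = 0, which agrees with 1 − 1 + 0 = 0.

Hence the Betti numbers are b_0 = 1, b_1 = 1, b_2 = 0.

b_0 = 1, b_1 = 1, b_2 = 0.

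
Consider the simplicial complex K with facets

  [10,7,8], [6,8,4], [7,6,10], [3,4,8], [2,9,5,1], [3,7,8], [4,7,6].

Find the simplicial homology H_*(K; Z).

Order the vertices as 1 < 2 < 3 < 4 < 5 < 6 < 7 < 8 < 9 < 10. Listing each simplex with vertices in this order, K has dimension 3 with simplices:

  0-simplices (10): [1], [2], [3], [4], [5], [6], [7], [8], [9], [10]
  1-simplices (18): [1,2], [1,5], [1,9], [2,5], [2,9], [3,4], [3,7], [3,8], [4,6], [4,7], [4,8], [5,9], [6,7], [6,8], [6,10], [7,8], [7,10], [8,10]
  2-simplices (10): [1,2,5], [1,2,9], [1,5,9], [2,5,9], [3,4,8], [3,7,8], [4,6,7], [4,6,8], [6,7,10], [7,8,10]
  3-simplices (1): [1,2,5,9]

Hence C_0 ≅ Z^10, C_1 ≅ Z^18, C_2 ≅ Z^10, C_3 ≅ Z^1.

Boundary ∂_1: C_1 → C_0 maps an edge to its endpoints' difference, ∂[p,q] = q − p. For instance
  ∂[4,7] = [7] − [4].
The 10×18 boundary matrix has rank 8 and Smith normal form diag(1,1,1,1,1,1,1,1).

The boundary map ∂_2: C_2 → C_1 acts by ∂[p,q,r] = [q,r] − [p,r] + [p,q]. For instance
  ∂[1,2,5] = [2,5] − [1,5] + [1,2],
  ∂[1,5,9] = [5,9] − [1,9] + [1,5].
The 18×10 boundary matrix has rank 9 and Smith normal form diag(1,1,1,1,1,1,1,1,1).

∂_3: C_3 → C_2 sends each 3-simplex σ to the alternating sum Σ_i (−1)^i (σ with its i-th vertex removed). For instance
  ∂[1,2,5,9] = [2,5,9] − [1,5,9] + [1,2,9] − [1,2,5].
As a 10×1 matrix over Z this has rank 1, with invariant factors (1).

Computing H_k = (kernel of ∂_k) / (image of ∂_{k+1}):

  H_0: rank C_0 − rank ∂_1 = 10 − 8 = 2, and the invariant factors of ∂_1 are all 1, so H_0 = Z^2.
  H_1: rank ker ∂_1 − rank ∂_2 = (18 − 8) − 9 = 1, and the invariant factors of ∂_2 are all 1, so H_1 = Z.
  H_2: rank ker ∂_2 − rank ∂_3 = (10 − 9) − 1 = 0, and the invariant factors of ∂_3 are all 1, so H_2 = 0.
  H_3: rank ker ∂_3 − rank ∂_4 = (1 − 1) − 0 = 0, and there is no ∂_4, so H_3 = 0.

As a check, the Euler characteristic is 10 − 18 + 10 − 1 = 1, which agrees with 2 − 1 + 0 − 0 = 1.

H_0 = Z^2,  H_1 = Z,  H_2 = 0,  H_3 = 0.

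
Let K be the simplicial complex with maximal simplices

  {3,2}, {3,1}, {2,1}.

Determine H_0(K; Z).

Take the total order 1 < 2 < 3 on the vertex set. Then K (dimension 1) consists of the simplices:

  0-simplices (3): [1], [2], [3]
  1-simplices (3): [1,2], [1,3], [2,3]

giving chain groups C_0 ≅ Z^3, C_1 ≅ Z^3.

∂_1: C_1 → C_0 maps an edge to its endpoints' difference, ∂[p,q] = q − p.
This gives a 3×3 integer matrix of rank 2; reducing to Smith normal form yields diagonal entries (1,1).

From H_k ≅ ker(∂_k) / im(∂_{k+1}) we obtain:

  H_0: rank C_0 − rank ∂_1 = 3 − 2 = 1, and the invariant factors of ∂_1 are all 1, so H_0 = Z.

(K is a triangulation of the circle S^1.)

H_0 = Z.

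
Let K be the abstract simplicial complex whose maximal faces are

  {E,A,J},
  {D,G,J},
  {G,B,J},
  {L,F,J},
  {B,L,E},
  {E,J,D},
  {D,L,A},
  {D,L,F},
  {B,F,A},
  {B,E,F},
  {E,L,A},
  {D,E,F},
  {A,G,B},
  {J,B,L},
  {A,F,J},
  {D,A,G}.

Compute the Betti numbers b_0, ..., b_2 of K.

b_0 = 1, b_1 = 2, b_2 = 1.

Order the vertices as A < B < D < E < F < G < J < L. Listing each simplex with vertices in this order, K has dimension 2 with simplices:

  0-simplices (8): A, B, D, E, F, G, J, L
  1-simplices (24): AB, AD, AE, AF, AG, AJ, AL, BE, BF, BG, BJ, BL, DE, DF, DG, DJ, DL, EF, EJ, EL, FJ, FL, GJ, JL
  2-simplices (16): ABF, ABG, ADG, ADL, AEJ, AEL, AFJ, BEF, BEL, BGJ, BJL, DEF, DEJ, DFL, DGJ, FJL

giving chain groups C_0 ≅ Z^8, C_1 ≅ Z^24, C_2 ≅ Z^16.

The boundary map ∂_1: C_1 → C_0 is given by ∂[p,q] = [q] − [p]. For instance
  ∂DG = G − D.
As a 8×24 matrix over Z this has rank 7, with invariant factors (1,1,1,1,1,1,1).

∂_2: C_2 → C_1 sends each 2-simplex [p,q,r] to [q,r] − [p,r] + [p,q]. For instance
  ∂AEL = EL − AL + AE,
  ∂DGJ = GJ − DJ + DG.
This gives a 24×16 integer matrix of rank 15; reducing to Smith normal form yields diagonal entries (1,1,1,1,1,1,1,1,1,1,1,1,1,1,1).

From H_k ≅ ker(∂_k) / im(∂_{k+1}) we obtain:

  H_0: rank C_0 − rank ∂_1 = 8 − 7 = 1, and the invariant factors of ∂_1 are all 1, so H_0 = Z.
  H_1: rank ker ∂_1 − rank ∂_2 = (24 − 7) − 15 = 2, and the invariant factors of ∂_2 are all 1, so H_1 = Z^2.
  H_2: rank ker ∂_2 − rank ∂_3 = (16 − 15) − 0 = 1, and there is no ∂_3, so H_2 = Z.

As a check, the Euler characteristic is 8 − 24 + 16 = 0, which agrees with 1 − 2 + 1 = 0.

Hence the Betti numbers are b_0 = 1, b_1 = 2, b_2 = 1.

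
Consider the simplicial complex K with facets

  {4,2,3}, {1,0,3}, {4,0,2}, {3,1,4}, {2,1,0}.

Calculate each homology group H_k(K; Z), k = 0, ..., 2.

H_0 ≅ Z,  H_1 ≅ Z,  H_2 = 0.

Fix the vertex order 0 < 1 < 2 < 3 < 4 and write every simplex with vertices in increasing order. Then dim K = 2 and the simplices of K are:

  0-simplices (5): [0], [1], [2], [3], [4]
  1-simplices (10): [0,1], [0,2], [0,3], [0,4], [1,2], [1,3], [1,4], [2,3], [2,4], [3,4]
  2-simplices (5): [0,1,2], [0,1,3], [0,2,4], [1,3,4], [2,3,4]

so the chain groups are C_0 ≅ Z^5, C_1 ≅ Z^10, C_2 ≅ Z^5.

∂_1: C_1 → C_0 is given by ∂[p,q] = [q] − [p].
The 5×10 boundary matrix has rank 4 and Smith normal form diag(1,1,1,1).

The boundary map ∂_2: C_2 → C_1 sends each 2-simplex [p,q,r] to [q,r] − [p,r] + [p,q]. For instance
  ∂[0,2,4] = [2,4] − [0,4] + [0,2],
  ∂[0,1,2] = [1,2] − [0,2] + [0,1].
As a 10×5 matrix over Z this has rank 5, with invariant factors (1,1,1,1,1).

Reading off H_k = ker ∂_k / im ∂_{k+1}:

  H_0: rank C_0 − rank ∂_1 = 5 − 4 = 1, and the invariant factors of ∂_1 are all 1, so H_0 = Z.
  H_1: rank ker ∂_1 − rank ∂_2 = (10 − 4) − 5 = 1, and the invariant factors of ∂_2 are all 1, so H_1 = Z.
  H_2: rank ker ∂_2 − rank ∂_3 = (5 − 5) − 0 = 0, and there is no ∂_3, so H_2 = 0.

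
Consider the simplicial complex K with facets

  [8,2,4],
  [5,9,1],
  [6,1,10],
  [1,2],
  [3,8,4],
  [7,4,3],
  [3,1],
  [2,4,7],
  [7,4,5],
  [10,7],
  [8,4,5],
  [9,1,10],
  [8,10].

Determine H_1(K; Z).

Take the total order 1 < 2 < 3 < 4 < 5 < 6 < 7 < 8 < 9 < 10 on the vertex set. Then K (dimension 2) consists of the simplices:

  0-simplices (10): [1], [2], [3], [4], [5], [6], [7], [8], [9], [10]
  1-simplices (22): [1,2], [1,3], [1,5], [1,6], [1,9], [1,10], [2,4], [2,7], [2,8], [3,4], [3,7], [3,8], [4,5], [4,7], [4,8], [5,7], [5,8], [5,9], [6,10], [7,10], [8,10], [9,10]
  2-simplices (9): [1,5,9], [1,6,10], [1,9,10], [2,4,7], [2,4,8], [3,4,7], [3,4,8], [4,5,7], [4,5,8]

Hence C_0 ≅ Z^10, C_1 ≅ Z^22, C_2 ≅ Z^9.

∂_1: C_1 → C_0 sends each edge [p,q] (with p < q) to q − p. For instance
  ∂[3,7] = [7] − [3].
This gives a 10×22 integer matrix of rank 9; reducing to Smith normal form yields diagonal entries (1,1,1,1,1,1,1,1,1).

The boundary map ∂_2: C_2 → C_1 acts by ∂[p,q,r] = [q,r] − [p,r] + [p,q]. For instance
  ∂[1,6,10] = [6,10] − [1,10] + [1,6],
  ∂[1,5,9] = [5,9] − [1,9] + [1,5].
This gives a 22×9 integer matrix of rank 9; reducing to Smith normal form yields diagonal entries (1,1,1,1,1,1,1,1,1).

Reading off H_k = ker ∂_k / im ∂_{k+1}:

  H_1: rank ker ∂_1 − rank ∂_2 = (22 − 9) − 9 = 4, and the invariant factors of ∂_2 are all 1, so H_1 ≅ Z^4.

H_1 ≅ Z^4.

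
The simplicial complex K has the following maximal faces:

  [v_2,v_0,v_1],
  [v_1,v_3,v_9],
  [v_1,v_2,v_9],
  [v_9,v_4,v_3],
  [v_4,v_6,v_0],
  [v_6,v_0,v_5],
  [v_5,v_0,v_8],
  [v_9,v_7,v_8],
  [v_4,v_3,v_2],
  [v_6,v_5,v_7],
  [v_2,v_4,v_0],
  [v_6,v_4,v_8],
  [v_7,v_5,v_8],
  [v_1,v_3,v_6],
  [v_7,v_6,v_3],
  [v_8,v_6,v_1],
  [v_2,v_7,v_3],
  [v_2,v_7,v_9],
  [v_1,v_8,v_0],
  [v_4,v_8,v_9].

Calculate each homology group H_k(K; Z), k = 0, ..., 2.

Fix the vertex order v_0 < v_1 < v_2 < v_3 < v_4 < v_5 < v_6 < v_7 < v_8 < v_9 and write every simplex with vertices in increasing order. Then dim K = 2 and the simplices of K are:

  0-simplices (10): [v_0], [v_1], [v_2], [v_3], [v_4], [v_5], [v_6], [v_7], [v_8], [v_9]
  1-simplices (30): (30 of them)
  2-simplices (20): (20 of them)

Hence C_0 ≅ Z^10, C_1 ≅ Z^30, C_2 ≅ Z^20.

∂_1: C_1 → C_0 maps an edge to its endpoints' difference, ∂[p,q] = q − p. For instance
  ∂[v_6,v_7] = [v_7] − [v_6].
This gives a 10×30 integer matrix of rank 9; reducing to Smith normal form yields diagonal entries (1,1,1,1,1,1,1,1,1).

∂_2: C_2 → C_1 maps a triangle to the signed sum of its edges. For instance
  ∂[v_2,v_3,v_4] = [v_3,v_4] − [v_2,v_4] + [v_2,v_3],
  ∂[v_3,v_6,v_7] = [v_6,v_7] − [v_3,v_7] + [v_3,v_6].
The resulting 30×20 matrix has rank 20, and its Smith normal form has invariant factors (1,1,1,1,1,1,1,1,1,1,1,1,1,1,1,1,1,1,1,2).

Now H_k = ker ∂_k / im ∂_{k+1}, so:

  H_0: rank C_0 − rank ∂_1 = 10 − 9 = 1, and the invariant factors of ∂_1 are all 1, so H_0 ≅ Z.
  H_1: rank ker ∂_1 − rank ∂_2 = (30 − 9) − 20 = 1, and ∂_2 has invariant factor 2 > 1, so H_1 ≅ Z ⊕ Z_2.
  H_2: rank ker ∂_2 − rank ∂_3 = (20 − 20) − 0 = 0, and there is no ∂_3, so H_2 ≅ 0.

H_0 ≅ Z,  H_1 ≅ Z ⊕ Z_2,  H_2 = 0.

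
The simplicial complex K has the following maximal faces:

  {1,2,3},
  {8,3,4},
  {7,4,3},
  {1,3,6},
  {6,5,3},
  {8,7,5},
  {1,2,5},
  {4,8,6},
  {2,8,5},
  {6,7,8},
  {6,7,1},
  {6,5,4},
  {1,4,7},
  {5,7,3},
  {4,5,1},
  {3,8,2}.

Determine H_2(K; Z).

We work with the vertex ordering 1 < 2 < 3 < 4 < 5 < 6 < 7 < 8. The simplices of K, each written with vertices in increasing order, are:

  0-simplices (8): [1], [2], [3], [4], [5], [6], [7], [8]
  1-simplices (24): (24 of them)
  2-simplices (16): [1,2,3], [1,2,5], [1,3,6], [1,4,5], [1,4,7], [1,6,7], [2,3,8], [2,5,8], [3,4,7], [3,4,8], [3,5,6], [3,5,7], [4,5,6], [4,6,8], [5,7,8], [6,7,8]

giving chain groups C_0 ≅ Z^8, C_1 ≅ Z^24, C_2 ≅ Z^16.

The boundary map ∂_1: C_1 → C_0 maps an edge to its endpoints' difference, ∂[p,q] = q − p. For instance
  ∂[6,7] = [7] − [6].
The resulting 8×24 matrix has rank 7, and its Smith normal form has invariant factors (1,1,1,1,1,1,1).

Boundary ∂_2: C_2 → C_1 acts by ∂[p,q,r] = [q,r] − [p,r] + [p,q]. For instance
  ∂[4,5,6] = [5,6] − [4,6] + [4,5],
  ∂[1,3,6] = [3,6] − [1,6] + [1,3].
The 24×16 boundary matrix has rank 15 and Smith normal form diag(1,1,1,1,1,1,1,1,1,1,1,1,1,1,1).

From H_k ≅ ker(∂_k) / im(∂_{k+1}) we obtain:

  H_2: rank ker ∂_2 − rank ∂_3 = (16 − 15) − 0 = 1, and there is no ∂_3, so H_2 = Z.

H_2 ≅ Z.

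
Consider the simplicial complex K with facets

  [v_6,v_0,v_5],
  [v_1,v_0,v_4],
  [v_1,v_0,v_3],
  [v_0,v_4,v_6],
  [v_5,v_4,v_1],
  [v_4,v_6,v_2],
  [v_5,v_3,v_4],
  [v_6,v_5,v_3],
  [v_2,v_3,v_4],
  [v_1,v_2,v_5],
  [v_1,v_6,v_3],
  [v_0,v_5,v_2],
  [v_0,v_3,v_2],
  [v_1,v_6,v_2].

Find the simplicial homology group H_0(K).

We work with the vertex ordering v_0 < v_1 < v_2 < v_3 < v_4 < v_5 < v_6. The simplices of K, each written with vertices in increasing order, are:

  0-simplices (7): [v_0], [v_1], [v_2], [v_3], [v_4], [v_5], [v_6]
  1-simplices (21): (21 of them)
  2-simplices (14): (14 of them)

Hence C_0 ≅ Z^7, C_1 ≅ Z^21, C_2 ≅ Z^14.

Boundary ∂_1: C_1 → C_0 is given by ∂[p,q] = [q] − [p]. For instance
  ∂[v_2,v_5] = [v_5] − [v_2].
The resulting 7×21 matrix has rank 6, and its Smith normal form has invariant factors (1,1,1,1,1,1).

Boundary ∂_2: C_2 → C_1 maps a triangle to the signed sum of its edges. For instance
  ∂[v_2,v_4,v_6] = [v_4,v_6] − [v_2,v_6] + [v_2,v_4],
  ∂[v_0,v_1,v_4] = [v_1,v_4] − [v_0,v_4] + [v_0,v_1].
This gives a 21×14 integer matrix of rank 13; reducing to Smith normal form yields diagonal entries (1,1,1,1,1,1,1,1,1,1,1,1,1).

From H_k ≅ ker(∂_k) / im(∂_{k+1}) we obtain:

  H_0: rank C_0 − rank ∂_1 = 7 − 6 = 1, and the invariant factors of ∂_1 are all 1, so H_0 ≅ Z.

H_0 ≅ Z.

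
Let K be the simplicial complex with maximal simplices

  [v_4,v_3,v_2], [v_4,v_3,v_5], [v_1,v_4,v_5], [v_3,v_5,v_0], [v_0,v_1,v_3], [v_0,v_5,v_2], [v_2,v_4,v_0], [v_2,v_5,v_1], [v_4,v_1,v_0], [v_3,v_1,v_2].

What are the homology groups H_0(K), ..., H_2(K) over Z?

H_0 = Z,  H_1 = Z/2,  H_2 = 0.

We work with the vertex ordering v_0 < v_1 < v_2 < v_3 < v_4 < v_5. The simplices of K, each written with vertices in increasing order, are:

  0-simplices (6): [v_0], [v_1], [v_2], [v_3], [v_4], [v_5]
  1-simplices (15): (15 of them)
  2-simplices (10): [v_0,v_1,v_3], [v_0,v_1,v_4], [v_0,v_2,v_4], [v_0,v_2,v_5], [v_0,v_3,v_5], [v_1,v_2,v_3], [v_1,v_2,v_5], [v_1,v_4,v_5], [v_2,v_3,v_4], [v_3,v_4,v_5]

so the chain groups are C_0 ≅ Z^6, C_1 ≅ Z^15, C_2 ≅ Z^10.

∂_1: C_1 → C_0 maps an edge to its endpoints' difference, ∂[p,q] = q − p.
The 6×15 boundary matrix has rank 5 and Smith normal form diag(1,1,1,1,1).

Boundary ∂_2: C_2 → C_1 acts by ∂[p,q,r] = [q,r] − [p,r] + [p,q]. For instance
  ∂[v_1,v_4,v_5] = [v_4,v_5] − [v_1,v_5] + [v_1,v_4],
  ∂[v_1,v_2,v_5] = [v_2,v_5] − [v_1,v_5] + [v_1,v_2].
The 15×10 boundary matrix has rank 10 and Smith normal form diag(1,1,1,1,1,1,1,1,1,2).

Now H_k = ker ∂_k / im ∂_{k+1}, so:

  H_0: rank C_0 − rank ∂_1 = 6 − 5 = 1, and the invariant factors of ∂_1 are all 1, so H_0 ≅ Z.
  H_1: rank ker ∂_1 − rank ∂_2 = (15 − 5) − 10 = 0, and ∂_2 has invariant factor 2 > 1, so H_1 ≅ Z/2.
  H_2: rank ker ∂_2 − rank ∂_3 = (10 − 10) − 0 = 0, and there is no ∂_3, so H_2 ≅ 0.

As a check, the Euler characteristic is 6 − 15 + 10 = 1, which agrees with 1 − 0 + 0 = 1.
(K is a triangulation of the real projective plane RP^2.)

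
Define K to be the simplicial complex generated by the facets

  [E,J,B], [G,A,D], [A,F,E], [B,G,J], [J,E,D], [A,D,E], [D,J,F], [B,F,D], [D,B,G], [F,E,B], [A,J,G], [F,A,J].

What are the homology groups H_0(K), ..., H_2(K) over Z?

H_0 ≅ Z,  H_1 ≅ Z/2,  H_2 = 0.

Take the total order A < B < D < E < F < G < J on the vertex set. Then K (dimension 2) consists of the simplices:

  0-simplices (7): A, B, D, E, F, G, J
  1-simplices (18): AD, AE, AF, AG, AJ, BD, BE, BF, BG, BJ, DE, DF, DG, DJ, EF, EJ, FJ, GJ
  2-simplices (12): ADE, ADG, AEF, AFJ, AGJ, BDF, BDG, BEF, BEJ, BGJ, DEJ, DFJ

Hence C_0 ≅ Z^7, C_1 ≅ Z^18, C_2 ≅ Z^12.

The boundary map ∂_1: C_1 → C_0 is given by ∂[p,q] = [q] − [p]. For instance
  ∂DG = G − D.
This gives a 7×18 integer matrix of rank 6; reducing to Smith normal form yields diagonal entries (1,1,1,1,1,1).

The boundary map ∂_2: C_2 → C_1 acts by ∂[p,q,r] = [q,r] − [p,r] + [p,q]. For instance
  ∂DFJ = FJ − DJ + DF,
  ∂AGJ = GJ − AJ + AG.
This gives a 18×12 integer matrix of rank 12; reducing to Smith normal form yields diagonal entries (1,1,1,1,1,1,1,1,1,1,1,2).

Reading off H_k = ker ∂_k / im ∂_{k+1}:

  H_0: rank C_0 − rank ∂_1 = 7 − 6 = 1, and the invariant factors of ∂_1 are all 1, so H_0 = Z.
  H_1: rank ker ∂_1 − rank ∂_2 = (18 − 6) − 12 = 0, and ∂_2 has invariant factor 2 > 1, so H_1 = Z/2.
  H_2: rank ker ∂_2 − rank ∂_3 = (12 − 12) − 0 = 0, and there is no ∂_3, so H_2 = 0.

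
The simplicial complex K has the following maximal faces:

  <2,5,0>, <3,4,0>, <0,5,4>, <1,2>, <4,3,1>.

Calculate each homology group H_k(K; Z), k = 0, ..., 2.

H_0 = Z,  H_1 = Z,  H_2 = 0.

We work with the vertex ordering 0 < 1 < 2 < 3 < 4 < 5. The simplices of K, each written with vertices in increasing order, are:

  0-simplices (6): [0], [1], [2], [3], [4], [5]
  1-simplices (10): [0,2], [0,3], [0,4], [0,5], [1,2], [1,3], [1,4], [2,5], [3,4], [4,5]
  2-simplices (4): [0,2,5], [0,3,4], [0,4,5], [1,3,4]

Hence C_0 ≅ Z^6, C_1 ≅ Z^10, C_2 ≅ Z^4.

∂_1: C_1 → C_0 is given by ∂[p,q] = [q] − [p]. For instance
  ∂[1,4] = [4] − [1].
The 6×10 boundary matrix has rank 5 and Smith normal form diag(1,1,1,1,1).

Boundary ∂_2: C_2 → C_1 sends each 2-simplex [p,q,r] to [q,r] − [p,r] + [p,q]. For instance
  ∂[0,2,5] = [2,5] − [0,5] + [0,2],
  ∂[1,3,4] = [3,4] − [1,4] + [1,3].
The 10×4 boundary matrix has rank 4 and Smith normal form diag(1,1,1,1).

Computing H_k = (kernel of ∂_k) / (image of ∂_{k+1}):

  H_0: rank C_0 − rank ∂_1 = 6 − 5 = 1, and the invariant factors of ∂_1 are all 1, so H_0 = Z.
  H_1: rank ker ∂_1 − rank ∂_2 = (10 − 5) − 4 = 1, and the invariant factors of ∂_2 are all 1, so H_1 = Z.
  H_2: rank ker ∂_2 − rank ∂_3 = (4 − 4) − 0 = 0, and there is no ∂_3, so H_2 = 0.

As a check, the Euler characteristic is 6 − 10 + 4 = 0, which agrees with 1 − 1 + 0 = 0.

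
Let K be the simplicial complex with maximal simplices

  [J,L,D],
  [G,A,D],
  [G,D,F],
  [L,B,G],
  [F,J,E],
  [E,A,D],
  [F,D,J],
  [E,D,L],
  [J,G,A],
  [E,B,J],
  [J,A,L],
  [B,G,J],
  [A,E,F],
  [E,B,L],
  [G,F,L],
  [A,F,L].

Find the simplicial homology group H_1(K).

Take the total order A < B < D < E < F < G < J < L on the vertex set. Then K (dimension 2) consists of the simplices:

  0-simplices (8): A, B, D, E, F, G, J, L
  1-simplices (24): AD, AE, AF, AG, AJ, AL, BE, BG, BJ, BL, DE, DF, DG, DJ, DL, EF, EJ, EL, FG, FJ, FL, GJ, GL, JL
  2-simplices (16): ADE, ADG, AEF, AFL, AGJ, AJL, BEJ, BEL, BGJ, BGL, DEL, DFG, DFJ, DJL, EFJ, FGL

Hence C_0 ≅ Z^8, C_1 ≅ Z^24, C_2 ≅ Z^16.

The boundary map ∂_1: C_1 → C_0 is given by ∂[p,q] = [q] − [p].
The resulting 8×24 matrix has rank 7, and its Smith normal form has invariant factors (1,1,1,1,1,1,1).

∂_2: C_2 → C_1 acts by ∂[p,q,r] = [q,r] − [p,r] + [p,q]. For instance
  ∂ADG = DG − AG + AD,
  ∂DFG = FG − DG + DF.
As a 24×16 matrix over Z this has rank 15, with invariant factors (1,1,1,1,1,1,1,1,1,1,1,1,1,1,1).

Computing H_k = (kernel of ∂_k) / (image of ∂_{k+1}):

  H_1: rank ker ∂_1 − rank ∂_2 = (24 − 7) − 15 = 2, and the invariant factors of ∂_2 are all 1, so H_1 = Z^2.

H_1 = Z^2.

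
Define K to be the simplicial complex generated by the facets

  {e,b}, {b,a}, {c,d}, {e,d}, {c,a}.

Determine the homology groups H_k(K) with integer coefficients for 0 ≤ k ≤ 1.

H_0 ≅ Z,  H_1 ≅ Z.

Order the vertices as a < b < c < d < e. Listing each simplex with vertices in this order, K has dimension 1 with simplices:

  0-simplices (5): a, b, c, d, e
  1-simplices (5): ab, ac, be, cd, de

so the chain groups are C_0 ≅ Z^5, C_1 ≅ Z^5.

The boundary map ∂_1: C_1 → C_0 maps an edge to its endpoints' difference, ∂[p,q] = q − p.
The resulting 5×5 matrix has rank 4, and its Smith normal form has invariant factors (1,1,1,1).

Computing H_k = (kernel of ∂_k) / (image of ∂_{k+1}):

  H_0: rank C_0 − rank ∂_1 = 5 − 4 = 1, and the invariant factors of ∂_1 are all 1, so H_0 = Z.
  H_1: rank ker ∂_1 − rank ∂_2 = (5 − 4) − 0 = 1, and there is no ∂_2, so H_1 = Z.

As a check, the Euler characteristic is 5 − 5 = 0, which agrees with 1 − 1 = 0.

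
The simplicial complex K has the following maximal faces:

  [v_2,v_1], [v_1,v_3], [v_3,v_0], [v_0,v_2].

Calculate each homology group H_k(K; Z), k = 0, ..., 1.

We work with the vertex ordering v_0 < v_1 < v_2 < v_3. The simplices of K, each written with vertices in increasing order, are:

  0-simplices (4): [v_0], [v_1], [v_2], [v_3]
  1-simplices (4): [v_0,v_2], [v_0,v_3], [v_1,v_2], [v_1,v_3]

Hence C_0 ≅ Z^4, C_1 ≅ Z^4.

The boundary map ∂_1: C_1 → C_0 sends each edge [p,q] (with p < q) to q − p. For instance
  ∂[v_0,v_3] = [v_3] − [v_0].
The resulting 4×4 matrix has rank 3, and its Smith normal form has invariant factors (1,1,1).

Reading off H_k = ker ∂_k / im ∂_{k+1}:

  H_0: rank C_0 − rank ∂_1 = 4 − 3 = 1, and the invariant factors of ∂_1 are all 1, so H_0 ≅ Z.
  H_1: rank ker ∂_1 − rank ∂_2 = (4 − 3) − 0 = 1, and there is no ∂_2, so H_1 ≅ Z.

(K is a triangulation of the circle S^1.)

H_0 = Z,  H_1 = Z.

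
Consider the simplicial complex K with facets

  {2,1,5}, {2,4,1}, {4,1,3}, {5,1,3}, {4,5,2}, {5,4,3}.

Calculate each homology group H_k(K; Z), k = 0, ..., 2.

We work with the vertex ordering 1 < 2 < 3 < 4 < 5. The simplices of K, each written with vertices in increasing order, are:

  0-simplices (5): [1], [2], [3], [4], [5]
  1-simplices (9): [1,2], [1,3], [1,4], [1,5], [2,4], [2,5], [3,4], [3,5], [4,5]
  2-simplices (6): [1,2,4], [1,2,5], [1,3,4], [1,3,5], [2,4,5], [3,4,5]

Hence C_0 ≅ Z^5, C_1 ≅ Z^9, C_2 ≅ Z^6.

∂_1: C_1 → C_0 sends each edge [p,q] (with p < q) to q − p.
As a 5×9 matrix over Z this has rank 4, with invariant factors (1,1,1,1).

Boundary ∂_2: C_2 → C_1 acts by ∂[p,q,r] = [q,r] − [p,r] + [p,q]. For instance
  ∂[1,2,5] = [2,5] − [1,5] + [1,2],
  ∂[1,3,5] = [3,5] − [1,5] + [1,3].
The 9×6 boundary matrix has rank 5 and Smith normal form diag(1,1,1,1,1).

Now H_k = ker ∂_k / im ∂_{k+1}, so:

  H_0: rank C_0 − rank ∂_1 = 5 − 4 = 1, and the invariant factors of ∂_1 are all 1, so H_0 = Z.
  H_1: rank ker ∂_1 − rank ∂_2 = (9 − 4) − 5 = 0, and the invariant factors of ∂_2 are all 1, so H_1 = 0.
  H_2: rank ker ∂_2 − rank ∂_3 = (6 − 5) − 0 = 1, and there is no ∂_3, so H_2 = Z.

H_0 ≅ Z,  H_1 = 0,  H_2 ≅ Z.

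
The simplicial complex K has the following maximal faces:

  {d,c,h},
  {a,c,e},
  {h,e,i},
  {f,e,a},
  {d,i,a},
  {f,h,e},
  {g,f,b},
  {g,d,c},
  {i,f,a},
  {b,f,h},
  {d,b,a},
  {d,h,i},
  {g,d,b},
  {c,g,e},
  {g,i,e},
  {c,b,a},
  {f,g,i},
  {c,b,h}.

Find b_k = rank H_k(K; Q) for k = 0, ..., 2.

b_0 = 1, b_1 = 1, b_2 = 0.

We work with the vertex ordering a < b < c < d < e < f < g < h < i. The simplices of K, each written with vertices in increasing order, are:

  0-simplices (9): a, b, c, d, e, f, g, h, i
  1-simplices (27): ab, ac, ad, ae, af, ai, bc, bd, bf, bg, bh, cd, ce, cg, ch, dg, dh, di, ef, eg, eh, ei, fg, fh, fi, gi, hi
  2-simplices (18): abc, abd, ace, adi, aef, afi, bch, bdg, bfg, bfh, cdg, cdh, ceg, dhi, efh, egi, ehi, fgi

so the chain groups are C_0 ≅ Z^9, C_1 ≅ Z^27, C_2 ≅ Z^18.

∂_1: C_1 → C_0 sends each edge [p,q] (with p < q) to q − p. For instance
  ∂bd = d − b.
The 9×27 boundary matrix has rank 8 and Smith normal form diag(1,1,1,1,1,1,1,1).

Boundary ∂_2: C_2 → C_1 acts by ∂[p,q,r] = [q,r] − [p,r] + [p,q]. For instance
  ∂afi = fi − ai + af,
  ∂cdh = dh − ch + cd.
The 27×18 boundary matrix has rank 18 and Smith normal form diag(1,1,1,1,1,1,1,1,1,1,1,1,1,1,1,1,1,2).

Reading off H_k = ker ∂_k / im ∂_{k+1}:

  H_0: rank C_0 − rank ∂_1 = 9 − 8 = 1, and the invariant factors of ∂_1 are all 1, so H_0 = Z.
  H_1: rank ker ∂_1 − rank ∂_2 = (27 − 8) − 18 = 1, and ∂_2 has invariant factor 2 > 1, so H_1 = Z ⊕ Z_2.
  H_2: rank ker ∂_2 − rank ∂_3 = (18 − 18) − 0 = 0, and there is no ∂_3, so H_2 = 0.

As a check, the Euler characteristic is 9 − 27 + 18 = 0, which agrees with 1 − 1 + 0 = 0.

Hence the Betti numbers are b_0 = 1, b_1 = 1, b_2 = 0.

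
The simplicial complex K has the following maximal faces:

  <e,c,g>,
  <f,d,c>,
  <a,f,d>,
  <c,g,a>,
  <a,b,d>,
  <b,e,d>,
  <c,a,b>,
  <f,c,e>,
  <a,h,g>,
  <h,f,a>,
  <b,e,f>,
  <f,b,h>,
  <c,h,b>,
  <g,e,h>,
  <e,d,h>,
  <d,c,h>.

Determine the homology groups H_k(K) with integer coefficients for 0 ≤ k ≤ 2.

Take the total order a < b < c < d < e < f < g < h on the vertex set. Then K (dimension 2) consists of the simplices:

  0-simplices (8): a, b, c, d, e, f, g, h
  1-simplices (24): ab, ac, ad, af, ag, ah, bc, bd, be, bf, bh, cd, ce, cf, cg, ch, de, df, dh, ef, eg, eh, fh, gh
  2-simplices (16): abc, abd, acg, adf, afh, agh, bch, bde, bef, bfh, cdf, cdh, cef, ceg, deh, egh

so the chain groups are C_0 ≅ Z^8, C_1 ≅ Z^24, C_2 ≅ Z^16.

∂_1: C_1 → C_0 is given by ∂[p,q] = [q] − [p]. For instance
  ∂cd = d − c.
The 8×24 boundary matrix has rank 7 and Smith normal form diag(1,1,1,1,1,1,1).

∂_2: C_2 → C_1 sends each 2-simplex [p,q,r] to [q,r] − [p,r] + [p,q]. For instance
  ∂ceg = eg − cg + ce,
  ∂bde = de − be + bd.
The resulting 24×16 matrix has rank 15, and its Smith normal form has invariant factors (1,1,1,1,1,1,1,1,1,1,1,1,1,1,1).

Now H_k = ker ∂_k / im ∂_{k+1}, so:

  H_0: rank C_0 − rank ∂_1 = 8 − 7 = 1, and the invariant factors of ∂_1 are all 1, so H_0 = Z.
  H_1: rank ker ∂_1 − rank ∂_2 = (24 − 7) − 15 = 2, and the invariant factors of ∂_2 are all 1, so H_1 = Z^2.
  H_2: rank ker ∂_2 − rank ∂_3 = (16 − 15) − 0 = 1, and there is no ∂_3, so H_2 = Z.

(K is a triangulation of the torus T^2.)

H_0 = Z,  H_1 = Z^2,  H_2 = Z.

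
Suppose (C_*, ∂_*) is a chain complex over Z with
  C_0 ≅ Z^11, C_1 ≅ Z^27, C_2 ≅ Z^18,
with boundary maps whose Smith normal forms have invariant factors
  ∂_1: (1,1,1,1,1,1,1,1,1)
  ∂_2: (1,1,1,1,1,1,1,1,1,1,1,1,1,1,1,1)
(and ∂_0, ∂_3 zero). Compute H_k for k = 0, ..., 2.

H_0 = Z^2,  H_1 = Z^2,  H_2 = Z^2.

H_0: b_0 = 11 − 0 − 9 = 2; torsion from ∂_1 factors > 1: none. So H_0 = Z^2.
H_1: b_1 = 27 − 9 − 16 = 2; torsion from ∂_2 factors > 1: none. So H_1 = Z^2.
H_2: b_2 = 18 − 16 − 0 = 2; torsion from ∂_3 factors > 1: none. So H_2 = Z^2.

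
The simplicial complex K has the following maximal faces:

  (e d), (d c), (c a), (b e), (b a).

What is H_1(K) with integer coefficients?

Take the total order a < b < c < d < e on the vertex set. Then K (dimension 1) consists of the simplices:

  0-simplices (5): a, b, c, d, e
  1-simplices (5): ab, ac, be, cd, de

Hence C_0 ≅ Z^5, C_1 ≅ Z^5.

∂_1: C_1 → C_0 sends each edge [p,q] (with p < q) to q − p.
The 5×5 boundary matrix has rank 4 and Smith normal form diag(1,1,1,1).

Computing H_k = (kernel of ∂_k) / (image of ∂_{k+1}):

  H_1: rank ker ∂_1 − rank ∂_2 = (5 − 4) − 0 = 1, and there is no ∂_2, so H_1 ≅ Z.

(K is a triangulation of the circle S^1.)

H_1 ≅ Z.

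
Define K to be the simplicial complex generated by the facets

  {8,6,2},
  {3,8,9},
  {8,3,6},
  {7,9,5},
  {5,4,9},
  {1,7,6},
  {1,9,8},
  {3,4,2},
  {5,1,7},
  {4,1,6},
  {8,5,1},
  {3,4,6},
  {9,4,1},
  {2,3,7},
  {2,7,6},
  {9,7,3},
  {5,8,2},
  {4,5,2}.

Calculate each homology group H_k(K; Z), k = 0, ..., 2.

H_0 = Z,  H_1 = Z ⊕ Z/2,  H_2 = 0.

We work with the vertex ordering 1 < 2 < 3 < 4 < 5 < 6 < 7 < 8 < 9. The simplices of K, each written with vertices in increasing order, are:

  0-simplices (9): [1], [2], [3], [4], [5], [6], [7], [8], [9]
  1-simplices (27): (27 of them)
  2-simplices (18): [1,4,6], [1,4,9], [1,5,7], [1,5,8], [1,6,7], [1,8,9], [2,3,4], [2,3,7], [2,4,5], [2,5,8], [2,6,7], [2,6,8], [3,4,6], [3,6,8], [3,7,9], [3,8,9], [4,5,9], [5,7,9]

Hence C_0 ≅ Z^9, C_1 ≅ Z^27, C_2 ≅ Z^18.

∂_1: C_1 → C_0 is given by ∂[p,q] = [q] − [p]. For instance
  ∂[5,8] = [8] − [5].
The 9×27 boundary matrix has rank 8 and Smith normal form diag(1,1,1,1,1,1,1,1).

The boundary map ∂_2: C_2 → C_1 acts by ∂[p,q,r] = [q,r] − [p,r] + [p,q]. For instance
  ∂[3,8,9] = [8,9] − [3,9] + [3,8],
  ∂[1,5,7] = [5,7] − [1,7] + [1,5].
As a 27×18 matrix over Z this has rank 18, with invariant factors (1,1,1,1,1,1,1,1,1,1,1,1,1,1,1,1,1,2).

Reading off H_k = ker ∂_k / im ∂_{k+1}:

  H_0: rank C_0 − rank ∂_1 = 9 − 8 = 1, and the invariant factors of ∂_1 are all 1, so H_0 = Z.
  H_1: rank ker ∂_1 − rank ∂_2 = (27 − 8) − 18 = 1, and ∂_2 has invariant factor 2 > 1, so H_1 = Z ⊕ Z/2.
  H_2: rank ker ∂_2 − rank ∂_3 = (18 − 18) − 0 = 0, and there is no ∂_3, so H_2 = 0.

As a check, the Euler characteristic is 9 − 27 + 18 = 0, which agrees with 1 − 1 + 0 = 0.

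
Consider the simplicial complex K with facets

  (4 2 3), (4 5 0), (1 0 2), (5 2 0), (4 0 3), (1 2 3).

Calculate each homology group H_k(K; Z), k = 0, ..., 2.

H_0 = Z,  H_1 = Z,  H_2 = 0.

Order the vertices as 0 < 1 < 2 < 3 < 4 < 5. Listing each simplex with vertices in this order, K has dimension 2 with simplices:

  0-simplices (6): [0], [1], [2], [3], [4], [5]
  1-simplices (12): [0,1], [0,2], [0,3], [0,4], [0,5], [1,2], [1,3], [2,3], [2,4], [2,5], [3,4], [4,5]
  2-simplices (6): [0,1,2], [0,2,5], [0,3,4], [0,4,5], [1,2,3], [2,3,4]

giving chain groups C_0 ≅ Z^6, C_1 ≅ Z^12, C_2 ≅ Z^6.

∂_1: C_1 → C_0 sends each edge [p,q] (with p < q) to q − p. For instance
  ∂[0,1] = [1] − [0].
The resulting 6×12 matrix has rank 5, and its Smith normal form has invariant factors (1,1,1,1,1).

The boundary map ∂_2: C_2 → C_1 acts by ∂[p,q,r] = [q,r] − [p,r] + [p,q]. For instance
  ∂[2,3,4] = [3,4] − [2,4] + [2,3],
  ∂[0,4,5] = [4,5] − [0,5] + [0,4].
The resulting 12×6 matrix has rank 6, and its Smith normal form has invariant factors (1,1,1,1,1,1).

Now H_k = ker ∂_k / im ∂_{k+1}, so:

  H_0: rank C_0 − rank ∂_1 = 6 − 5 = 1, and the invariant factors of ∂_1 are all 1, so H_0 = Z.
  H_1: rank ker ∂_1 − rank ∂_2 = (12 − 5) − 6 = 1, and the invariant factors of ∂_2 are all 1, so H_1 = Z.
  H_2: rank ker ∂_2 − rank ∂_3 = (6 − 6) − 0 = 0, and there is no ∂_3, so H_2 = 0.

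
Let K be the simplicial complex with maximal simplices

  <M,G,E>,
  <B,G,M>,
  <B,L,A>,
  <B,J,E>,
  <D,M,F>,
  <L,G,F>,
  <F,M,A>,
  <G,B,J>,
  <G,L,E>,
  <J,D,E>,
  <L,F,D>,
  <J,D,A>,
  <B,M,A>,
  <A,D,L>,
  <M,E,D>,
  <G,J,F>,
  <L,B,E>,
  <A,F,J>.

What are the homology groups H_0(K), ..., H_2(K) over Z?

H_0 ≅ Z,  H_1 ≅ Z ⊕ Z/2,  H_2 = 0.

We work with the vertex ordering A < B < D < E < F < G < J < L < M. The simplices of K, each written with vertices in increasing order, are:

  0-simplices (9): A, B, D, E, F, G, J, L, M
  1-simplices (27): AB, AD, AF, AJ, AL, AM, BE, BG, BJ, BL, BM, DE, DF, DJ, DL, DM, EG, EJ, EL, EM, FG, FJ, FL, FM, GJ, GL, GM
  2-simplices (18): ABL, ABM, ADJ, ADL, AFJ, AFM, BEJ, BEL, BGJ, BGM, DEJ, DEM, DFL, DFM, EGL, EGM, FGJ, FGL

Hence C_0 ≅ Z^9, C_1 ≅ Z^27, C_2 ≅ Z^18.

∂_1: C_1 → C_0 sends each edge [p,q] (with p < q) to q − p.
The resulting 9×27 matrix has rank 8, and its Smith normal form has invariant factors (1,1,1,1,1,1,1,1).

∂_2: C_2 → C_1 maps a triangle to the signed sum of its edges. For instance
  ∂BGM = GM − BM + BG,
  ∂DFM = FM − DM + DF.
The resulting 27×18 matrix has rank 18, and its Smith normal form has invariant factors (1,1,1,1,1,1,1,1,1,1,1,1,1,1,1,1,1,2).

Reading off H_k = ker ∂_k / im ∂_{k+1}:

  H_0: rank C_0 − rank ∂_1 = 9 − 8 = 1, and the invariant factors of ∂_1 are all 1, so H_0 = Z.
  H_1: rank ker ∂_1 − rank ∂_2 = (27 − 8) − 18 = 1, and ∂_2 has invariant factor 2 > 1, so H_1 = Z ⊕ Z/2.
  H_2: rank ker ∂_2 − rank ∂_3 = (18 − 18) − 0 = 0, and there is no ∂_3, so H_2 = 0.

As a check, the Euler characteristic is 9 − 27 + 18 = 0, which agrees with 1 − 1 + 0 = 0.
(K is a triangulation of the Klein bottle.)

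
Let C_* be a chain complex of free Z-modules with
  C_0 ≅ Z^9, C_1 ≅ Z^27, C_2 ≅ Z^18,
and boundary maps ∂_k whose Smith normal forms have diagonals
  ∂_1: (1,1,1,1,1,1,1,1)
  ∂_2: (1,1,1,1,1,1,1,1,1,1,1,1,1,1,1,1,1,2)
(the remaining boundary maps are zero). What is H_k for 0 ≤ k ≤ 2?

H_0: b_0 = 9 − 0 − 8 = 1; torsion from ∂_1 factors > 1: none. So H_0 ≅ Z.
H_1: b_1 = 27 − 8 − 18 = 1; torsion from ∂_2 factors > 1: [2]. So H_1 ≅ Z × Z/2.
H_2: b_2 = 18 − 18 − 0 = 0; torsion from ∂_3 factors > 1: none. So H_2 ≅ 0.

H_0 ≅ Z,  H_1 ≅ Z × Z/2,  H_2 = 0.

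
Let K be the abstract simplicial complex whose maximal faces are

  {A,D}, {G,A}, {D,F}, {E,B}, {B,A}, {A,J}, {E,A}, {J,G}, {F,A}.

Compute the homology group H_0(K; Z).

H_0 = Z.

Fix the vertex order A < B < D < E < F < G < J and write every simplex with vertices in increasing order. Then dim K = 1 and the simplices of K are:

  0-simplices (7): A, B, D, E, F, G, J
  1-simplices (9): AB, AD, AE, AF, AG, AJ, BE, DF, GJ

giving chain groups C_0 ≅ Z^7, C_1 ≅ Z^9.

∂_1: C_1 → C_0 maps an edge to its endpoints' difference, ∂[p,q] = q − p. For instance
  ∂AE = E − A.
As a 7×9 matrix over Z this has rank 6, with invariant factors (1,1,1,1,1,1).

Reading off H_k = ker ∂_k / im ∂_{k+1}:

  H_0: rank C_0 − rank ∂_1 = 7 − 6 = 1, and the invariant factors of ∂_1 are all 1, so H_0 = Z.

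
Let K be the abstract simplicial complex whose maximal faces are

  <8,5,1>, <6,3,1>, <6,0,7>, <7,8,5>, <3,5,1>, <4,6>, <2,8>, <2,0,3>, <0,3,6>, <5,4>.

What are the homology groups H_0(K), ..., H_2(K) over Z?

H_0 = Z,  H_1 = Z^3,  H_2 = 0.

Fix the vertex order 0 < 1 < 2 < 3 < 4 < 5 < 6 < 7 < 8 and write every simplex with vertices in increasing order. Then dim K = 2 and the simplices of K are:

  0-simplices (9): [0], [1], [2], [3], [4], [5], [6], [7], [8]
  1-simplices (18): [0,2], [0,3], [0,6], [0,7], [1,3], [1,5], [1,6], [1,8], [2,3], [2,8], [3,5], [3,6], [4,5], [4,6], [5,7], [5,8], [6,7], [7,8]
  2-simplices (7): [0,2,3], [0,3,6], [0,6,7], [1,3,5], [1,3,6], [1,5,8], [5,7,8]

giving chain groups C_0 ≅ Z^9, C_1 ≅ Z^18, C_2 ≅ Z^7.

The boundary map ∂_1: C_1 → C_0 sends each edge [p,q] (with p < q) to q − p. For instance
  ∂[0,7] = [7] − [0].
The resulting 9×18 matrix has rank 8, and its Smith normal form has invariant factors (1,1,1,1,1,1,1,1).

Boundary ∂_2: C_2 → C_1 acts by ∂[p,q,r] = [q,r] − [p,r] + [p,q]. For instance
  ∂[5,7,8] = [7,8] − [5,8] + [5,7],
  ∂[1,3,6] = [3,6] − [1,6] + [1,3].
The resulting 18×7 matrix has rank 7, and its Smith normal form has invariant factors (1,1,1,1,1,1,1).

Now H_k = ker ∂_k / im ∂_{k+1}, so:

  H_0: rank C_0 − rank ∂_1 = 9 − 8 = 1, and the invariant factors of ∂_1 are all 1, so H_0 ≅ Z.
  H_1: rank ker ∂_1 − rank ∂_2 = (18 − 8) − 7 = 3, and the invariant factors of ∂_2 are all 1, so H_1 ≅ Z^3.
  H_2: rank ker ∂_2 − rank ∂_3 = (7 − 7) − 0 = 0, and there is no ∂_3, so H_2 ≅ 0.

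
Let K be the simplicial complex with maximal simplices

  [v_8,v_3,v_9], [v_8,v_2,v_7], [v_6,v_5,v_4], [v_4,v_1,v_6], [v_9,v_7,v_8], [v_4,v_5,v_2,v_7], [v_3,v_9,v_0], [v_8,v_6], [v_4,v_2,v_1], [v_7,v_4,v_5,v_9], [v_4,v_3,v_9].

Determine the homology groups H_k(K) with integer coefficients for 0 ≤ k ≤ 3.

H_0 ≅ Z,  H_1 ≅ Z,  H_2 = 0,  H_3 = 0.

Fix the vertex order v_0 < v_1 < v_2 < v_3 < v_4 < v_5 < v_6 < v_7 < v_8 < v_9 and write every simplex with vertices in increasing order. Then dim K = 3 and the simplices of K are:

  0-simplices (10): [v_0], [v_1], [v_2], [v_3], [v_4], [v_5], [v_6], [v_7], [v_8], [v_9]
  1-simplices (23): (23 of them)
  2-simplices (15): (15 of them)
  3-simplices (2): [v_2,v_4,v_5,v_7], [v_4,v_5,v_7,v_9]

giving chain groups C_0 ≅ Z^10, C_1 ≅ Z^23, C_2 ≅ Z^15, C_3 ≅ Z^2.

The boundary map ∂_1: C_1 → C_0 is given by ∂[p,q] = [q] − [p].
As a 10×23 matrix over Z this has rank 9, with invariant factors (1,1,1,1,1,1,1,1,1).

∂_2: C_2 → C_1 sends each 2-simplex [p,q,r] to [q,r] − [p,r] + [p,q]. For instance
  ∂[v_4,v_5,v_9] = [v_5,v_9] − [v_4,v_9] + [v_4,v_5],
  ∂[v_5,v_7,v_9] = [v_7,v_9] − [v_5,v_9] + [v_5,v_7].
This gives a 23×15 integer matrix of rank 13; reducing to Smith normal form yields diagonal entries (1,1,1,1,1,1,1,1,1,1,1,1,1).

Boundary ∂_3: C_3 → C_2 sends each 3-simplex σ to the alternating sum Σ_i (−1)^i (σ with its i-th vertex removed). For instance
  ∂[v_2,v_4,v_5,v_7] = [v_4,v_5,v_7] − [v_2,v_5,v_7] + [v_2,v_4,v_7] − [v_2,v_4,v_5],
  ∂[v_4,v_5,v_7,v_9] = [v_5,v_7,v_9] − [v_4,v_7,v_9] + [v_4,v_5,v_9] − [v_4,v_5,v_7].
As a 15×2 matrix over Z this has rank 2, with invariant factors (1,1).

Reading off H_k = ker ∂_k / im ∂_{k+1}:

  H_0: rank C_0 − rank ∂_1 = 10 − 9 = 1, and the invariant factors of ∂_1 are all 1, so H_0 ≅ Z.
  H_1: rank ker ∂_1 − rank ∂_2 = (23 − 9) − 13 = 1, and the invariant factors of ∂_2 are all 1, so H_1 ≅ Z.
  H_2: rank ker ∂_2 − rank ∂_3 = (15 − 13) − 2 = 0, and the invariant factors of ∂_3 are all 1, so H_2 ≅ 0.
  H_3: rank ker ∂_3 − rank ∂_4 = (2 − 2) − 0 = 0, and there is no ∂_4, so H_3 ≅ 0.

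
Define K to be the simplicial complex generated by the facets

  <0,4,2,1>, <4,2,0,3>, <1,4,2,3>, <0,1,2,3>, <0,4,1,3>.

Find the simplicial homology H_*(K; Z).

H_0 ≅ Z,  H_1 = 0,  H_2 = 0,  H_3 ≅ Z.

Order the vertices as 0 < 1 < 2 < 3 < 4. Listing each simplex with vertices in this order, K has dimension 3 with simplices:

  0-simplices (5): [0], [1], [2], [3], [4]
  1-simplices (10): [0,1], [0,2], [0,3], [0,4], [1,2], [1,3], [1,4], [2,3], [2,4], [3,4]
  2-simplices (10): [0,1,2], [0,1,3], [0,1,4], [0,2,3], [0,2,4], [0,3,4], [1,2,3], [1,2,4], [1,3,4], [2,3,4]
  3-simplices (5): [0,1,2,3], [0,1,2,4], [0,1,3,4], [0,2,3,4], [1,2,3,4]

Hence C_0 ≅ Z^5, C_1 ≅ Z^10, C_2 ≅ Z^10, C_3 ≅ Z^5.

The boundary map ∂_1: C_1 → C_0 is given by ∂[p,q] = [q] − [p].
The 5×10 boundary matrix has rank 4 and Smith normal form diag(1,1,1,1).

The boundary map ∂_2: C_2 → C_1 sends each 2-simplex [p,q,r] to [q,r] − [p,r] + [p,q]. For instance
  ∂[1,2,4] = [2,4] − [1,4] + [1,2],
  ∂[0,2,4] = [2,4] − [0,4] + [0,2].
This gives a 10×10 integer matrix of rank 6; reducing to Smith normal form yields diagonal entries (1,1,1,1,1,1).

The boundary map ∂_3: C_3 → C_2 sends each 3-simplex σ to the alternating sum Σ_i (−1)^i (σ with its i-th vertex removed). For instance
  ∂[0,1,2,4] = [1,2,4] − [0,2,4] + [0,1,4] − [0,1,2],
  ∂[0,2,3,4] = [2,3,4] − [0,3,4] + [0,2,4] − [0,2,3].
The 10×5 boundary matrix has rank 4 and Smith normal form diag(1,1,1,1).

Computing H_k = (kernel of ∂_k) / (image of ∂_{k+1}):

  H_0: rank C_0 − rank ∂_1 = 5 − 4 = 1, and the invariant factors of ∂_1 are all 1, so H_0 = Z.
  H_1: rank ker ∂_1 − rank ∂_2 = (10 − 4) − 6 = 0, and the invariant factors of ∂_2 are all 1, so H_1 = 0.
  H_2: rank ker ∂_2 − rank ∂_3 = (10 − 6) − 4 = 0, and the invariant factors of ∂_3 are all 1, so H_2 = 0.
  H_3: rank ker ∂_3 − rank ∂_4 = (5 − 4) − 0 = 1, and there is no ∂_4, so H_3 = Z.

(K is a triangulation of the 3-sphere S^3.)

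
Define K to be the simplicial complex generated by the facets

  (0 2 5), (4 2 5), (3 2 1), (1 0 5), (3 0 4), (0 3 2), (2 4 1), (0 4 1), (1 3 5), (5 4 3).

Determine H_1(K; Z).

H_1 ≅ Z/2.

Order the vertices as 0 < 1 < 2 < 3 < 4 < 5. Listing each simplex with vertices in this order, K has dimension 2 with simplices:

  0-simplices (6): [0], [1], [2], [3], [4], [5]
  1-simplices (15): [0,1], [0,2], [0,3], [0,4], [0,5], [1,2], [1,3], [1,4], [1,5], [2,3], [2,4], [2,5], [3,4], [3,5], [4,5]
  2-simplices (10): [0,1,4], [0,1,5], [0,2,3], [0,2,5], [0,3,4], [1,2,3], [1,2,4], [1,3,5], [2,4,5], [3,4,5]

so the chain groups are C_0 ≅ Z^6, C_1 ≅ Z^15, C_2 ≅ Z^10.

Boundary ∂_1: C_1 → C_0 sends each edge [p,q] (with p < q) to q − p. For instance
  ∂[1,3] = [3] − [1].
This gives a 6×15 integer matrix of rank 5; reducing to Smith normal form yields diagonal entries (1,1,1,1,1).

∂_2: C_2 → C_1 sends each 2-simplex [p,q,r] to [q,r] − [p,r] + [p,q]. For instance
  ∂[2,4,5] = [4,5] − [2,5] + [2,4],
  ∂[1,3,5] = [3,5] − [1,5] + [1,3].
The 15×10 boundary matrix has rank 10 and Smith normal form diag(1,1,1,1,1,1,1,1,1,2).

Now H_k = ker ∂_k / im ∂_{k+1}, so:

  H_1: rank ker ∂_1 − rank ∂_2 = (15 − 5) − 10 = 0, and ∂_2 has invariant factor 2 > 1, so H_1 = Z/2.

(K is a triangulation of the real projective plane RP^2.)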